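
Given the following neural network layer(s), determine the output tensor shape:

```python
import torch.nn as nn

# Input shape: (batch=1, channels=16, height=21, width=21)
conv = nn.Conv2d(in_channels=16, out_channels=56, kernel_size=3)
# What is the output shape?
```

Input: (1, 16, 21, 21) -> Output: (1, 56, 19, 19)

Answer: (1, 56, 19, 19)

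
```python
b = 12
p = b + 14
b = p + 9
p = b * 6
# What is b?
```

Trace:
`b = 12` → b = 12
`p = b + 14` → p = 26
`b = p + 9` → b = 35
`p = b * 6` → p = 210
So b = 35

Answer: 35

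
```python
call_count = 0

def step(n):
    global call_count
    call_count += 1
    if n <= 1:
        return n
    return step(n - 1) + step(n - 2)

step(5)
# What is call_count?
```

Calls(n) = 1 + Calls(n-1) + Calls(n-2); Calls(0)=Calls(1)=1. For n=5 this gives 15.

Answer: 15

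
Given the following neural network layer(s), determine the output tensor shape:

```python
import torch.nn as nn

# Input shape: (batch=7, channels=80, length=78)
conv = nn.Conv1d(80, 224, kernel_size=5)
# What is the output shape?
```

Input: (7, 80, 78) -> Output: (7, 224, 74)

Answer: (7, 224, 74)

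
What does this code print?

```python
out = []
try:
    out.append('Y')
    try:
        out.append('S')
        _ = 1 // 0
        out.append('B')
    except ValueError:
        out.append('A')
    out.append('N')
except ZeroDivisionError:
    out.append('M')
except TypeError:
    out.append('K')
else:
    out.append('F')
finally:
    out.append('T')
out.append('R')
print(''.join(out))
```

Execution trace: 'Y' (try body) → 'S' (inner try body) → 'M' (except ZeroDivisionError) → 'T' (finally) → 'R' (after the try/except). Output: YSMTR

Answer: YSMTR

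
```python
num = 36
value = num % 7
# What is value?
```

Trace:
`num = 36` → num = 36
`value = num % 7` → value = 1
So value = 1

Answer: 1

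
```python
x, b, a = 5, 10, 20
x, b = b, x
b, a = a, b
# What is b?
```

Trace:
`x, b, a = 5, 10, 20` → x = 5; b = 10; a = 20
`x, b = b, x` → x = 10; b = 5
`b, a = a, b` → b = 20; a = 5
So b = 20

Answer: 20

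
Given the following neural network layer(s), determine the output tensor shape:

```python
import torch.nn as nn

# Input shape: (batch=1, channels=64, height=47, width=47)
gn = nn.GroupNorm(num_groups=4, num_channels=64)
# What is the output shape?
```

Input: (1, 64, 47, 47) -> Output: (1, 64, 47, 47)

Answer: (1, 64, 47, 47)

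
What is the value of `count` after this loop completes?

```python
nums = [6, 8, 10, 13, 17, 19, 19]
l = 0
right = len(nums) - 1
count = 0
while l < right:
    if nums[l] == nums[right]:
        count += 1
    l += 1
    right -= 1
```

Count matching pairs from ends
`count` takes the values: 0

Answer: 0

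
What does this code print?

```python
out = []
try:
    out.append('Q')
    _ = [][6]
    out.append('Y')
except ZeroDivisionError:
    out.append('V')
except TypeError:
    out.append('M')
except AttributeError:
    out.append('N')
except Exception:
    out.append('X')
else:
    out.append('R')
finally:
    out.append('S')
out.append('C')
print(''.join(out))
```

Execution trace: 'Q' (try body) → 'X' (except Exception) → 'S' (finally) → 'C' (after the try/except). Output: QXSC

Answer: QXSC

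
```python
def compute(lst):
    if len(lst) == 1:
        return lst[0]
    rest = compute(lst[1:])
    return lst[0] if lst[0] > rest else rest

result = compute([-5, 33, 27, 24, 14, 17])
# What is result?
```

Recursive max over [-5, 33, 27, 24, 14, 17] = 33

Answer: 33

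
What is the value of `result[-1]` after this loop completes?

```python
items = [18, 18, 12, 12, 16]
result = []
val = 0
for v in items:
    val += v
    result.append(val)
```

Cumulative sum ends at 76
`result` takes the values: [] → [18] → [18, 36] → [18, 36, 48] → [18, 36, 48, 60] → [18, 36, 48, 60, 76]
So `result[-1]` = 76

Answer: 76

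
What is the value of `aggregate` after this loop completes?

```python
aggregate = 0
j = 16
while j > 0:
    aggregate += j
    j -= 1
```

Sum 16 down to 1
`aggregate` takes the values: 0 → 16 → 31 → 45 → 58 → 70 → 81 → 91 → 100 → 108 → 115 → 121 → 126 → 130 → 133 → 135 → 136

Answer: 136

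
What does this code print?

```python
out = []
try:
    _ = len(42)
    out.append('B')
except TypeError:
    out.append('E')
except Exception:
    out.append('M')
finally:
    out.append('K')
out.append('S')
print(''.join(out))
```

Execution trace: 'E' (except TypeError) → 'K' (finally) → 'S' (after the try/except). Output: EKS

Answer: EKS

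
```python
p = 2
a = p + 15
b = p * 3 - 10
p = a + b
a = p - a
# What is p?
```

Trace:
`p = 2` → p = 2
`a = p + 15` → a = 17
`b = p * 3 - 10` → b = -4
`p = a + b` → p = 13
`a = p - a` → a = -4
So p = 13

Answer: 13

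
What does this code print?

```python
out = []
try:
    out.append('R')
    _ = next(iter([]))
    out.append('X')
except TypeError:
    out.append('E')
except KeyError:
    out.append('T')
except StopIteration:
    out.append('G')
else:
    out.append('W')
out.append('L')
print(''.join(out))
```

Execution trace: 'R' (try body) → 'G' (except StopIteration) → 'L' (after the try/except). Output: RGL

Answer: RGL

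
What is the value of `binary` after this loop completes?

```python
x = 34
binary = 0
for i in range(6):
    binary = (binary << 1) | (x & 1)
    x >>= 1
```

Reverse lowest 6 bits of 34
`binary` takes the values: 0 → 1 → 2 → 4 → 8 → 17

Answer: 17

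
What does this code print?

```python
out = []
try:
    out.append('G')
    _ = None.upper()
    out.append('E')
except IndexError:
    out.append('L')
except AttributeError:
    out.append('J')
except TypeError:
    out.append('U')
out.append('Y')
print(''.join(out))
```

Execution trace: 'G' (try body) → 'J' (except AttributeError) → 'Y' (after the try/except). Output: GJY

Answer: GJY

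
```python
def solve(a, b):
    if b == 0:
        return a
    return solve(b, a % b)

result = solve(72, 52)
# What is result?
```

solve(72, 52) -> solve(52, 20) -> solve(20, 12) -> solve(12, 8) -> solve(8, 4) -> solve(4, 0) -> 4

Answer: 4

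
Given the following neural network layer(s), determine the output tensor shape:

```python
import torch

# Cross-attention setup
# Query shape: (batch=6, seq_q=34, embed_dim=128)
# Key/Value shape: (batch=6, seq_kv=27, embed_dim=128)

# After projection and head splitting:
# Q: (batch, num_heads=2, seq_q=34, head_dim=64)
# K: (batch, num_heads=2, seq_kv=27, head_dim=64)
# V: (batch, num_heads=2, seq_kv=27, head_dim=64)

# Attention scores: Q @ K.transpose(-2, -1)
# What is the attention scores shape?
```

Input: (6, 34, 128) -> Output: (6, 2, 34, 27)

Answer: (6, 2, 34, 27)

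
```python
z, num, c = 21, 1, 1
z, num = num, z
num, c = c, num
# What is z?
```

Trace:
`z, num, c = 21, 1, 1` → z = 21; num = 1; c = 1
`z, num = num, z` → z = 1; num = 21
`num, c = c, num` → num = 1; c = 21
So z = 1

Answer: 1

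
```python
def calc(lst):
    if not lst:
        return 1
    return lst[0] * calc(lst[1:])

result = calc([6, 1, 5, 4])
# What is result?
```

Product over [6, 1, 5, 4] = 6 * 1 * 5 * 4 = 120

Answer: 120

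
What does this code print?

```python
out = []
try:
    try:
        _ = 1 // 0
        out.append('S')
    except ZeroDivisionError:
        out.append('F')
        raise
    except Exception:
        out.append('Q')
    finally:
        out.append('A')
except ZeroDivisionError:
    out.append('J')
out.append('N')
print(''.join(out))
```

Execution trace: 'F' (inner except ZeroDivisionError) → 'A' (inner finally) → 'J' (outer except ZeroDivisionError) → 'N' (after the try/except). Output: FAJN

Answer: FAJN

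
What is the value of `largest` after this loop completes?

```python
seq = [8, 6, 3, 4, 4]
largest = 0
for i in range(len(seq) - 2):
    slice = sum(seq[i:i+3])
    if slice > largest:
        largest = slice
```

Max sum of 3-element window in [8, 6, 3, 4, 4]
`largest` takes the values: 0 → 17

Answer: 17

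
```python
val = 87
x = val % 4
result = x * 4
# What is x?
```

Trace:
`val = 87` → val = 87
`x = val % 4` → x = 3
`result = x * 4` → result = 12
So x = 3

Answer: 3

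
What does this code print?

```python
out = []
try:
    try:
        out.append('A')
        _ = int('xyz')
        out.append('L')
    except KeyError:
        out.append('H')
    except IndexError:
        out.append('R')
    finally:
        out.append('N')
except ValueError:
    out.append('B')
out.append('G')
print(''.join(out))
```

Execution trace: 'A' (inner try body) → 'N' (inner finally) → 'B' (outer except ValueError) → 'G' (after the try/except). Output: ANBG

Answer: ANBG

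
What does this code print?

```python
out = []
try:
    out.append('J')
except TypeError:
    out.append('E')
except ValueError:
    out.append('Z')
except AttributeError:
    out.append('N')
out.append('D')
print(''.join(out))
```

Execution trace: 'J' (try body, no exception) → 'D' (after the try/except). Output: JD

Answer: JD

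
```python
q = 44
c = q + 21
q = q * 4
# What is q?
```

Trace:
`q = 44` → q = 44
`c = q + 21` → c = 65
`q = q * 4` → q = 176
So q = 176

Answer: 176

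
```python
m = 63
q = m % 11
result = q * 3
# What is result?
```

Trace:
`m = 63` → m = 63
`q = m % 11` → q = 8
`result = q * 3` → result = 24
So result = 24

Answer: 24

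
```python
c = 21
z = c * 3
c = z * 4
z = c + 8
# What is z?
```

Trace:
`c = 21` → c = 21
`z = c * 3` → z = 63
`c = z * 4` → c = 252
`z = c + 8` → z = 260
So z = 260

Answer: 260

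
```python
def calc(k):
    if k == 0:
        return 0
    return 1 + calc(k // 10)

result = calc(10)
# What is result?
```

Count of digits of 10: 2

Answer: 2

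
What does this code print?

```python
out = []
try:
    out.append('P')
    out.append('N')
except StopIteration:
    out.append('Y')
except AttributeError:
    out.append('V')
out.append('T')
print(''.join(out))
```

Execution trace: 'P' (try body) → 'N' (try body, no exception) → 'T' (after the try/except). Output: PNT

Answer: PNT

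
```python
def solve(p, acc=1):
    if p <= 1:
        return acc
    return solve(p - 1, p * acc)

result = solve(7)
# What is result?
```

Accumulator trace (n, acc): (7, 1) -> (6, 7) -> (5, 42) -> (4, 210) -> (3, 840) -> (2, 2520) -> (1, 5040) -> return 5040

Answer: 5040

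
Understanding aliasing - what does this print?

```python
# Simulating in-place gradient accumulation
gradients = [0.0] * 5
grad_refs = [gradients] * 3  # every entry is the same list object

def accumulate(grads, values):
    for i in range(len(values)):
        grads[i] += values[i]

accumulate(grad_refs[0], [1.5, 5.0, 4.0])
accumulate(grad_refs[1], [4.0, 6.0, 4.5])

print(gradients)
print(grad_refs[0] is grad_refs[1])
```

Key concept: gradient accumulation aliasing.
Step by step:
`gradients = [0.0] * 5` → gradients = [0.0, 0.0, 0.0, 0.0, 0.0]
`grad_refs = [gradients] * 3` → grad_refs = [[0.0, 0.0, 0.0, 0.0, 0.0], [0.0, 0.0, 0.0, 0.0, 0.0], [0.0, 0.0, 0.0, 0.0, 0.0]]
`accumulate(grad_refs[0], [1.5, 5.0, 4.0])` → gradients = [1.5, 5.0, 4.0, 0.0, 0.0]; grad_refs = [[1.5, 5.0, 4.0, 0.0, 0.0], [1.5, 5.0, 4.0, 0.0, 0.0], [1.5, 5.0, 4.0, 0.0, 0.0]]
`accumulate(grad_refs[1], [4.0, 6.0, 4.5])` → gradients = [5.5, 11.0, 8.5, 0.0, 0.0]; grad_refs = [[5.5, 11.0, 8.5, 0.0, 0.0], [5.5, 11.0, 8.5, 0.0, 0.0], [5.5, 11.0, 8.5, 0.0, 0.0]]
`print(gradients)` → prints [5.5, 11.0, 8.5, 0.0, 0.0]
`print(grad_refs[0] is grad_refs[1])` → prints True

Answer:
[5.5, 11.0, 8.5, 0.0, 0.0]
True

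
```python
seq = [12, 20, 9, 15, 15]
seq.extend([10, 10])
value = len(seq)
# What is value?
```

Trace:
`seq = [12, 20, 9, 15, 15]` → seq = [12, 20, 9, 15, 15]
`seq.extend([10, 10])` → seq = [12, 20, 9, 15, 15, 10, 10]
`value = len(seq)` → value = 7
So value = 7

Answer: 7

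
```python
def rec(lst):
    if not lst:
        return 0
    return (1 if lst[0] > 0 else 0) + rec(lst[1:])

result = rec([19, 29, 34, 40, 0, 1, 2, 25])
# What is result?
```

Count of positive elements in [19, 29, 34, 40, 0, 1, 2, 25] = 7

Answer: 7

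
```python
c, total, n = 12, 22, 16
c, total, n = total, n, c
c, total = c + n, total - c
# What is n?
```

Trace:
`c, total, n = 12, 22, 16` → c = 12; total = 22; n = 16
`c, total, n = total, n, c` → c = 22; total = 16; n = 12
`c, total = c + n, total - c` → c = 34; total = -6
So n = 12

Answer: 12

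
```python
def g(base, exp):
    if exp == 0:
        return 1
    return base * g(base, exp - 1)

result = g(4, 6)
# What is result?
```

g(4, 6) = 4 * 4 * 4 * 4 * 4 * 4 = 4096

Answer: 4096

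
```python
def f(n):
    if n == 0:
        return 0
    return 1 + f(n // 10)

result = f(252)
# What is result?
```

Count of digits of 252: 3

Answer: 3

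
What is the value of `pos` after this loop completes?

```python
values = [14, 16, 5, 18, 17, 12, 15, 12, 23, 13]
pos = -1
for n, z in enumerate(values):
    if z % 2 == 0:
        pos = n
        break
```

First even number index in [14, 16, 5, 18, 17, 12, 15, 12, 23, 13]
`pos` takes the values: -1 → 0

Answer: 0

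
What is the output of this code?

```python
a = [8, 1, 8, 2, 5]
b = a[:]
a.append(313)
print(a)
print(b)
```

Key concept: slice [:] creates copy.
Step by step:
`a = [8, 1, 8, 2, 5]` → a = [8, 1, 8, 2, 5]
`b = a[:]` → b = [8, 1, 8, 2, 5]
`a.append(313)` → a = [8, 1, 8, 2, 5, 313]
`print(a)` → prints [8, 1, 8, 2, 5, 313]
`print(b)` → prints [8, 1, 8, 2, 5]

Answer:
[8, 1, 8, 2, 5, 313]
[8, 1, 8, 2, 5]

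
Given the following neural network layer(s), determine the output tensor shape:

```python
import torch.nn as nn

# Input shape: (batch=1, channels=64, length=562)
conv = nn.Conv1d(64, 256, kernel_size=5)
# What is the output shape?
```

Input: (1, 64, 562) -> Output: (1, 256, 558)

Answer: (1, 256, 558)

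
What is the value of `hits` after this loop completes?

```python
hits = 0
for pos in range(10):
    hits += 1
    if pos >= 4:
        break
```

Loop breaks when pos reaches 4, hits is 5
`hits` takes the values: 0 → 1 → 2 → 3 → 4 → 5

Answer: 5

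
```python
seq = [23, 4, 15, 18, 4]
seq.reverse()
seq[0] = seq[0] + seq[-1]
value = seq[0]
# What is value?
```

Trace:
`seq = [23, 4, 15, 18, 4]` → seq = [23, 4, 15, 18, 4]
`seq.reverse()` → seq = [4, 18, 15, 4, 23]
`seq[0] = seq[0] + seq[-1]` → seq = [27, 18, 15, 4, 23]
`value = seq[0]` → value = 27
So value = 27

Answer: 27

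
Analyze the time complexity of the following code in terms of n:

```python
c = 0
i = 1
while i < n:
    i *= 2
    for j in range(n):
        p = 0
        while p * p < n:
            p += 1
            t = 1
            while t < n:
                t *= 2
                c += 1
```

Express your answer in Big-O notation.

Each loop level contributes: log n × n × √n × log n. Multiplying the contributions gives O(n√n log² n).

Answer: O(n√n log² n)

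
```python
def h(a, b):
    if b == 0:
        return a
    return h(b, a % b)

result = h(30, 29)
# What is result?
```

h(30, 29) -> h(29, 1) -> h(1, 0) -> 1

Answer: 1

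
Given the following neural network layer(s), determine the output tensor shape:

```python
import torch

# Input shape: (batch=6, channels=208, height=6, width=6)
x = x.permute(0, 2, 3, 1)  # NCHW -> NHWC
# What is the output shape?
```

Input: (6, 208, 6, 6) -> Output: (6, 6, 6, 208)

Answer: (6, 6, 6, 208)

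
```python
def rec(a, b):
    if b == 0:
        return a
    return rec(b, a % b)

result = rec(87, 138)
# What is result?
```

rec(87, 138) -> rec(138, 87) -> rec(87, 51) -> rec(51, 36) -> rec(36, 15) -> rec(15, 6) -> rec(6, 3) -> rec(3, 0) -> 3

Answer: 3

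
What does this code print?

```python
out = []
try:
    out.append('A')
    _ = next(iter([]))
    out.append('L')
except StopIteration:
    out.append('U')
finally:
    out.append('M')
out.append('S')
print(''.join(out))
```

Execution trace: 'A' (try body) → 'U' (except StopIteration) → 'M' (finally) → 'S' (after the try/except). Output: AUMS

Answer: AUMS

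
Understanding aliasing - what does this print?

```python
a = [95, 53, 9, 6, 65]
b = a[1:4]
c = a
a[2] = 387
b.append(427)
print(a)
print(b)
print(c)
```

Key concept: slice vs alias.
Step by step:
`a = [95, 53, 9, 6, 65]` → a = [95, 53, 9, 6, 65]
`b = a[1:4]` → b = [53, 9, 6]
`c = a` → c = [95, 53, 9, 6, 65] (same object as a)
`a[2] = 387` → a = [95, 53, 387, 6, 65] (same object as c); c = [95, 53, 387, 6, 65] (same object as a)
`b.append(427)` → b = [53, 9, 6, 427]
`print(a)` → prints [95, 53, 387, 6, 65]
`print(b)` → prints [53, 9, 6, 427]
`print(c)` → prints [95, 53, 387, 6, 65]

Answer:
[95, 53, 387, 6, 65]
[53, 9, 6, 427]
[95, 53, 387, 6, 65]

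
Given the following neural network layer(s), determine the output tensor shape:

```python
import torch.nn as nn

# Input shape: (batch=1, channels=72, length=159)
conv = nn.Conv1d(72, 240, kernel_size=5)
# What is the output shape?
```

Input: (1, 72, 159) -> Output: (1, 240, 155)

Answer: (1, 240, 155)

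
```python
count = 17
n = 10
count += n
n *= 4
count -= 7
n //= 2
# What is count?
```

Trace:
`count = 17` → count = 17
`n = 10` → n = 10
`count += n` → count = 27
`n *= 4` → n = 40
`count -= 7` → count = 20
`n //= 2` → n = 20
So count = 20

Answer: 20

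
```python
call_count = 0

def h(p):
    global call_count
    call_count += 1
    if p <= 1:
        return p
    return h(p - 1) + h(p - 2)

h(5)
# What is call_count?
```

Calls(p) = 1 + Calls(p-1) + Calls(p-2); Calls(0)=Calls(1)=1. For p=5 this gives 15.

Answer: 15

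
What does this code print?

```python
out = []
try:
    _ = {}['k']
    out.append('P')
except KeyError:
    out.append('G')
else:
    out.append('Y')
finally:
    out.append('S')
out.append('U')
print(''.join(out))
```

Execution trace: 'G' (except KeyError) → 'S' (finally) → 'U' (after the try/except). Output: GSU

Answer: GSU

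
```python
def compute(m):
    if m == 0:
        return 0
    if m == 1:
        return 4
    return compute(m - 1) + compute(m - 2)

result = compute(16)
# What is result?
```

Build up from base cases: compute(0)=0, compute(1)=4, compute(2)=4, compute(3)=8, compute(4)=12, compute(5)=20, compute(6)=32, ..., compute(16)=3948

Answer: 3948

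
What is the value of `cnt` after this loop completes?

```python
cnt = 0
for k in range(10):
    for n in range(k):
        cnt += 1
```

Triangle number: 0+1+2+...+9
`cnt` takes the values: 0 → 1 → 2 → 3 → 4 → 5 → 6 → 7 → 8 → 9 → 10 → 11 → 12 → 13 → 14 → 15 → 16 → 17 → 18 → 19 → 20 → 21 → 22 → 23 → 24 → 25 → 26 → 27 → 28 → 29 → … → 41 → 42 → 43 → 44 → 45

Answer: 45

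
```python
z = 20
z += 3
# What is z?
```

Trace:
`z = 20` → z = 20
`z += 3` → z = 23
So z = 23

Answer: 23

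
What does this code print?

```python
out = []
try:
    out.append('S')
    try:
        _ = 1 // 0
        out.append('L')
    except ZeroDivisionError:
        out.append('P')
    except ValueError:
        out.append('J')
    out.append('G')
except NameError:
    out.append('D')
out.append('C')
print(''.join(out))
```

Execution trace: 'S' (try body) → 'P' (inner except ZeroDivisionError) → 'G' (try body, no exception) → 'C' (after the try/except). Output: SPGC

Answer: SPGC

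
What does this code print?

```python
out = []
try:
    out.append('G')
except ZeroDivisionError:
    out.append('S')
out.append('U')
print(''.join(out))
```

Execution trace: 'G' (try body, no exception) → 'U' (after the try/except). Output: GU

Answer: GU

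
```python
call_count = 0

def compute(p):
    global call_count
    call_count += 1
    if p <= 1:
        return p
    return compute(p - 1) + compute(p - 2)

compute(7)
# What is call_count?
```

Calls(p) = 1 + Calls(p-1) + Calls(p-2); Calls(0)=Calls(1)=1. For p=7 this gives 41.

Answer: 41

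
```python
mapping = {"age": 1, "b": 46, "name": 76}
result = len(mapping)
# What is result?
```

Trace:
`mapping = {"age": 1, "b": 46, "name": 76}` → mapping = {'age': 1, 'b': 46, 'name': 76}
`result = len(mapping)` → result = 3
So result = 3

Answer: 3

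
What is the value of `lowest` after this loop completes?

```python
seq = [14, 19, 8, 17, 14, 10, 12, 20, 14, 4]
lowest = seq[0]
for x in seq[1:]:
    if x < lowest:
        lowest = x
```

Minimum of [14, 19, 8, 17, 14, 10, 12, 20, 14, 4]
`lowest` takes the values: 14 → 8 → 4

Answer: 4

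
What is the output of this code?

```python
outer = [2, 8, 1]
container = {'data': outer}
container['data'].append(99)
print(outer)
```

Key concept: dict holds reference to list.
Step by step:
`outer = [2, 8, 1]` → outer = [2, 8, 1]
`container = {'data': outer}` → container = {'data': [2, 8, 1]}
`container['data'].append(99)` → outer = [2, 8, 1, 99]; container = {'data': [2, 8, 1, 99]}
`print(outer)` → prints [2, 8, 1, 99]

Answer: [2, 8, 1, 99]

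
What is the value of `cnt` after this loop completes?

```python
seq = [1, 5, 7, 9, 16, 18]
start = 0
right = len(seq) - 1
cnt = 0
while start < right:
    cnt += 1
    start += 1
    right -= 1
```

Iterations until pointers meet (list length 6)
`cnt` takes the values: 0 → 1 → 2 → 3

Answer: 3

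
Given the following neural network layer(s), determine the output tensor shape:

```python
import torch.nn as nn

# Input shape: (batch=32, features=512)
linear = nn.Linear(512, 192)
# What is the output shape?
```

Input: (32, 512) -> Output: (32, 192)

Answer: (32, 192)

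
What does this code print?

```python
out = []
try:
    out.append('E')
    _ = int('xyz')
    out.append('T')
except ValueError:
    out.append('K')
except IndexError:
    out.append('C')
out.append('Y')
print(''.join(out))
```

Execution trace: 'E' (try body) → 'K' (except ValueError) → 'Y' (after the try/except). Output: EKY

Answer: EKY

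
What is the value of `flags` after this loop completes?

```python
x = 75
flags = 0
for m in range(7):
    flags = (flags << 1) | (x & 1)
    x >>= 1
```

Reverse lowest 7 bits of 75
`flags` takes the values: 0 → 1 → 3 → 6 → 13 → 26 → 52 → 105

Answer: 105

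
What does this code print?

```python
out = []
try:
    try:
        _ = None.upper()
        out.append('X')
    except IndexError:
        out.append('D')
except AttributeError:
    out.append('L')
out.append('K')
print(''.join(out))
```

Execution trace: 'L' (outer except AttributeError) → 'K' (after the try/except). Output: LK

Answer: LK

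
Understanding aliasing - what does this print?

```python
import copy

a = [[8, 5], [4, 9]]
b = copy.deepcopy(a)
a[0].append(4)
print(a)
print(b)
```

Key concept: deep copy is fully independent.
Step by step:
`a = [[8, 5], [4, 9]]` → a = [[8, 5], [4, 9]]
`b = copy.deepcopy(a)` → b = [[8, 5], [4, 9]]
`a[0].append(4)` → a = [[8, 5, 4], [4, 9]]
`print(a)` → prints [[8, 5, 4], [4, 9]]
`print(b)` → prints [[8, 5], [4, 9]]

Answer:
[[8, 5, 4], [4, 9]]
[[8, 5], [4, 9]]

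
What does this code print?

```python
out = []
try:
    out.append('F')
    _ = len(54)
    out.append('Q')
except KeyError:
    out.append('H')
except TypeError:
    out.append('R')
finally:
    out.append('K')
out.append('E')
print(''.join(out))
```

Execution trace: 'F' (try body) → 'R' (except TypeError) → 'K' (finally) → 'E' (after the try/except). Output: FRKE

Answer: FRKE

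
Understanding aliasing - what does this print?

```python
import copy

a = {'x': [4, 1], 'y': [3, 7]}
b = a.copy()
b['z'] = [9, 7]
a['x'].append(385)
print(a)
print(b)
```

Key concept: shallow copy of dict with mutable values.
Step by step:
`a = {'x': [4, 1], 'y': [3, 7]}` → a = {'x': [4, 1], 'y': [3, 7]}
`b = a.copy()` → b = {'x': [4, 1], 'y': [3, 7]}
`b['z'] = [9, 7]` → b = {'x': [4, 1], 'y': [3, 7], 'z': [9, 7]}
`a['x'].append(385)` → a = {'x': [4, 1, 385], 'y': [3, 7]}; b = {'x': [4, 1, 385], 'y': [3, 7], 'z': [9, 7]}
`print(a)` → prints {'x': [4, 1, 385], 'y': [3, 7]}
`print(b)` → prints {'x': [4, 1, 385], 'y': [3, 7], 'z': [9, 7]}

Answer:
{'x': [4, 1, 385], 'y': [3, 7]}
{'x': [4, 1, 385], 'y': [3, 7], 'z': [9, 7]}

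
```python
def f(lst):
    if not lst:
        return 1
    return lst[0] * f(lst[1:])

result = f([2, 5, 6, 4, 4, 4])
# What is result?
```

Product over [2, 5, 6, 4, 4, 4] = 2 * 5 * 6 * 4 * 4 * 4 = 3840

Answer: 3840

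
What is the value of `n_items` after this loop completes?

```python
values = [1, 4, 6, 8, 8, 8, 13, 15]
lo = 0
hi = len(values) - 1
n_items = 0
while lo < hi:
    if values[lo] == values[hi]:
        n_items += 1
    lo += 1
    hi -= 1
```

Count matching pairs from ends
`n_items` takes the values: 0 → 1

Answer: 1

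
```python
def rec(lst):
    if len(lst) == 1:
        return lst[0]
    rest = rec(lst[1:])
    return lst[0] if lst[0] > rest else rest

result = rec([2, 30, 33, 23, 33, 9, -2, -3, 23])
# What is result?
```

Recursive max over [2, 30, 33, 23, 33, 9, -2, -3, 23] = 33

Answer: 33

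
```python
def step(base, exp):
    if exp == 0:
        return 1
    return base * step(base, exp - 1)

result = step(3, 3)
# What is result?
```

step(3, 3) = 3 * 3 * 3 = 27

Answer: 27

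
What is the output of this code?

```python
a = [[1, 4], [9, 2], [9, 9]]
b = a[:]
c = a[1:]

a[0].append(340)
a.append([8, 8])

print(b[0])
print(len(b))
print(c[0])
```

Key concept: slice with nested mutation.
Step by step:
`a = [[1, 4], [9, 2], [9, 9]]` → a = [[1, 4], [9, 2], [9, 9]]
`b = a[:]` → b = [[1, 4], [9, 2], [9, 9]]
`c = a[1:]` → c = [[9, 2], [9, 9]]
`a[0].append(340)` → a = [[1, 4, 340], [9, 2], [9, 9]]; b = [[1, 4, 340], [9, 2], [9, 9]]
`a.append([8, 8])` → a = [[1, 4, 340], [9, 2], [9, 9], [8, 8]]
`print(b[0])` → prints [1, 4, 340]
`print(len(b))` → prints 3
`print(c[0])` → prints [9, 2]

Answer:
[1, 4, 340]
3
[9, 2]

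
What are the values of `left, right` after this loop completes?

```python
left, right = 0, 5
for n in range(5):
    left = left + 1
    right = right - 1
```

left goes 0→5, right goes 5→0
`left, right` takes the values: (0, 5) → (1, 5) → (1, 4) → (2, 4) → (2, 3) → (3, 3) → (3, 2) → (4, 2) → (4, 1) → (5, 1) → (5, 0)

Answer: 5, 0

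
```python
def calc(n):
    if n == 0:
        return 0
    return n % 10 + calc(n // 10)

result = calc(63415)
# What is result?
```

Sum of digits of 63415: 5 + 1 + 4 + 3 + 6 = 19

Answer: 19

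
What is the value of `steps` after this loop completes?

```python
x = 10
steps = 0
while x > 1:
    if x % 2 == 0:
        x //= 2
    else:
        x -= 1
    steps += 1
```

Steps to reduce 10 to 1
`steps` takes the values: 0 → 1 → 2 → 3 → 4

Answer: 4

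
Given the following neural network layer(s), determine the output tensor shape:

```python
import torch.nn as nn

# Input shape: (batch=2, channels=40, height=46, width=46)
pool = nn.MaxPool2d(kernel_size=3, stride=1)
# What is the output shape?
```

Input: (2, 40, 46, 46) -> Output: (2, 40, 44, 44)

Answer: (2, 40, 44, 44)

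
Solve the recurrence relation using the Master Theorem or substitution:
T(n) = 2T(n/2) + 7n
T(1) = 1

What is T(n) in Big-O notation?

By Master Theorem: a=2, b=2, f(n)=7n. Since log_2(2) = 1 and f(n) = Θ(n^1), Case 2 applies. T(n) = O(n log n).

Answer: O(n log n)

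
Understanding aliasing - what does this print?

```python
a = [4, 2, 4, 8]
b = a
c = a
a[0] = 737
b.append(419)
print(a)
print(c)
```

Key concept: multiple aliases.
Step by step:
`a = [4, 2, 4, 8]` → a = [4, 2, 4, 8]
`b = a` → b = [4, 2, 4, 8] (same object as a)
`c = a` → c = [4, 2, 4, 8] (same object as a, b)
`a[0] = 737` → a = [737, 2, 4, 8] (same object as b, c); b = [737, 2, 4, 8] (same object as a, c); c = [737, 2, 4, 8] (same object as a, b)
`b.append(419)` → a = [737, 2, 4, 8, 419] (same object as b, c); b = [737, 2, 4, 8, 419] (same object as a, c); c = [737, 2, 4, 8, 419] (same object as a, b)
`print(a)` → prints [737, 2, 4, 8, 419]
`print(c)` → prints [737, 2, 4, 8, 419]

Answer:
[737, 2, 4, 8, 419]
[737, 2, 4, 8, 419]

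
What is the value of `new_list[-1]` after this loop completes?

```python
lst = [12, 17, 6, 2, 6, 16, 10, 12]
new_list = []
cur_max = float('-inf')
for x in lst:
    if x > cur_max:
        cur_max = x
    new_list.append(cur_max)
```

Running max ends at 17
`new_list` takes the values: [] → [12] → [12, 17] → [12, 17, 17] → [12, 17, 17, 17] → [12, 17, 17, 17, 17] → [12, 17, 17, 17, 17, 17] → [12, 17, 17, 17, 17, 17, 17] → [12, 17, 17, 17, 17, 17, 17, 17]
So `new_list[-1]` = 17

Answer: 17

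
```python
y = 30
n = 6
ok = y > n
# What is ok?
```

Trace:
`y = 30` → y = 30
`n = 6` → n = 6
`ok = y > n` → ok = True
So ok = True

Answer: True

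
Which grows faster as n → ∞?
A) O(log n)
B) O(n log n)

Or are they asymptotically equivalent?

O(log n) vs O(n log n): Higher order terms dominate.

Answer: B) O(n log n) grows faster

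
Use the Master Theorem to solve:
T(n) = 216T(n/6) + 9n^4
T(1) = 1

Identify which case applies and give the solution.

a=216, b=6, f(n)=9n^4. log_6(216) = 3. Since c=4 > 3 and the regularity condition holds (216(n/6)^4 = (216/6^4)n^4 with 216/6^4 < 1), Case 3 applies: T(n) = Θ(f(n)) = O(n^4).

Answer: O(n^4) - Case 3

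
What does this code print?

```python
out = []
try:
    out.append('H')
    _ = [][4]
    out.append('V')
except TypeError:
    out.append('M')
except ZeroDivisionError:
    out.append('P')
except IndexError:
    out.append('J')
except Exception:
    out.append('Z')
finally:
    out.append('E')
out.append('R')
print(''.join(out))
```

Execution trace: 'H' (try body) → 'J' (except IndexError) → 'E' (finally) → 'R' (after the try/except). Output: HJER

Answer: HJER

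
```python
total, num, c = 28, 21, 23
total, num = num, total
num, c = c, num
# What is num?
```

Trace:
`total, num, c = 28, 21, 23` → total = 28; num = 21; c = 23
`total, num = num, total` → total = 21; num = 28
`num, c = c, num` → num = 23; c = 28
So num = 23

Answer: 23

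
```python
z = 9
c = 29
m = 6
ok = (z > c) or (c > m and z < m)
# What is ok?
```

Trace:
`z = 9` → z = 9
`c = 29` → c = 29
`m = 6` → m = 6
`ok = (z > c) or (c > m and z < m)` → ok = False
So ok = False

Answer: False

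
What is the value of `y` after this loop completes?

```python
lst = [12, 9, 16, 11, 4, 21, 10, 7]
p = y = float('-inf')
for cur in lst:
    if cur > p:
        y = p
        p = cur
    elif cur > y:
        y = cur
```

Second largest (with repeats) in [12, 9, 16, 11, 4, 21, 10, 7]
`y` takes the values: -inf → 9 → 12 → 16

Answer: 16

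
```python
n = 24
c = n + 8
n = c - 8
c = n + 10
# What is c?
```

Trace:
`n = 24` → n = 24
`c = n + 8` → c = 32
`n = c - 8` → n = 24
`c = n + 10` → c = 34
So c = 34

Answer: 34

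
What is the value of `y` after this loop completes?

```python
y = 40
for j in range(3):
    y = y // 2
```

Halve 3 times: 40 // 2^3 = 5
`y` takes the values: 40 → 20 → 10 → 5

Answer: 5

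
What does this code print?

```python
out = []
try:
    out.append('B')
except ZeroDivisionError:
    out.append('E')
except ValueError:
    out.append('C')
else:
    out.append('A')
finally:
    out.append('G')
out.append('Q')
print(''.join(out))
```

Execution trace: 'B' (try body, no exception) → 'A' (else) → 'G' (finally) → 'Q' (after the try/except). Output: BAGQ

Answer: BAGQ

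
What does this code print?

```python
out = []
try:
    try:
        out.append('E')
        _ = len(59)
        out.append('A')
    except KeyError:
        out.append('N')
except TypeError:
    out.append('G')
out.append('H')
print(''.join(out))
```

Execution trace: 'E' (try body) → 'G' (outer except TypeError) → 'H' (after the try/except). Output: EGH

Answer: EGH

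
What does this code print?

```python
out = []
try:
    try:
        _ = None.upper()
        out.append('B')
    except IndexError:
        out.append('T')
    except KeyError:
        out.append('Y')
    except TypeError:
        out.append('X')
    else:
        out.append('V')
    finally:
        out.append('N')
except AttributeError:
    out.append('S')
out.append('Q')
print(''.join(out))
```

Execution trace: 'N' (finally) → 'S' (outer except AttributeError) → 'Q' (after the try/except). Output: NSQ

Answer: NSQ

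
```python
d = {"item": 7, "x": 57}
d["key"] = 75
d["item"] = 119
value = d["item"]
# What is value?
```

Trace:
`d = {"item": 7, "x": 57}` → d = {'item': 7, 'x': 57}
`d["key"] = 75` → d = {'item': 7, 'x': 57, 'key': 75}
`d["item"] = 119` → d = {'item': 119, 'x': 57, 'key': 75}
`value = d["item"]` → value = 119
So value = 119

Answer: 119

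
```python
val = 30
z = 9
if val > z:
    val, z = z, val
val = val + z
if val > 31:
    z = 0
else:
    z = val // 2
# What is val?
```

Trace:
`val = 30` → val = 30
`z = 9` → z = 9
`if val > z: ...` → val > z is True → val = 9; z = 30
`val = val + z` → val = 39
`if val > 31: ...` → val > 31 is True → z = 0
So val = 39

Answer: 39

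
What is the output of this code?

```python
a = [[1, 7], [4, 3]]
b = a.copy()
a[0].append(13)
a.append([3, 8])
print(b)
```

Key concept: shallow copy with nested lists.
Step by step:
`a = [[1, 7], [4, 3]]` → a = [[1, 7], [4, 3]]
`b = a.copy()` → b = [[1, 7], [4, 3]]
`a[0].append(13)` → a = [[1, 7, 13], [4, 3]]; b = [[1, 7, 13], [4, 3]]
`a.append([3, 8])` → a = [[1, 7, 13], [4, 3], [3, 8]]
`print(b)` → prints [[1, 7, 13], [4, 3]]

Answer: [[1, 7, 13], [4, 3]]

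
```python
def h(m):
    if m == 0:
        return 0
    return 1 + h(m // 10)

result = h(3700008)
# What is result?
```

Count of digits of 3700008: 7

Answer: 7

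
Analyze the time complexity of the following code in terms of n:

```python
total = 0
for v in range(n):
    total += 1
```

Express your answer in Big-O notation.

Each loop level contributes: n. Multiplying the contributions gives O(n).

Answer: O(n)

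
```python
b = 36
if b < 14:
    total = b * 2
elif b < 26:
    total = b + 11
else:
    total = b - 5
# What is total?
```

Trace:
`b = 36` → b = 36
`if b < 14: ...` → b < 14 is False, b < 26 is False, take else branch → total = 31
So total = 31

Answer: 31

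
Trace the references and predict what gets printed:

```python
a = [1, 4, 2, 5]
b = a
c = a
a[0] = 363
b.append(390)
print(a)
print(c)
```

Key concept: multiple aliases.
Step by step:
`a = [1, 4, 2, 5]` → a = [1, 4, 2, 5]
`b = a` → b = [1, 4, 2, 5] (same object as a)
`c = a` → c = [1, 4, 2, 5] (same object as a, b)
`a[0] = 363` → a = [363, 4, 2, 5] (same object as b, c); b = [363, 4, 2, 5] (same object as a, c); c = [363, 4, 2, 5] (same object as a, b)
`b.append(390)` → a = [363, 4, 2, 5, 390] (same object as b, c); b = [363, 4, 2, 5, 390] (same object as a, c); c = [363, 4, 2, 5, 390] (same object as a, b)
`print(a)` → prints [363, 4, 2, 5, 390]
`print(c)` → prints [363, 4, 2, 5, 390]

Answer:
[363, 4, 2, 5, 390]
[363, 4, 2, 5, 390]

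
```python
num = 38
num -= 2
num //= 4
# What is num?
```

Trace:
`num = 38` → num = 38
`num -= 2` → num = 36
`num //= 4` → num = 9
So num = 9

Answer: 9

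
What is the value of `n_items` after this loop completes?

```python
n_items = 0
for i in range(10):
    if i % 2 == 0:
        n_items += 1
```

Count numbers divisible by 2 in range(10)
`n_items` takes the values: 0 → 1 → 2 → 3 → 4 → 5

Answer: 5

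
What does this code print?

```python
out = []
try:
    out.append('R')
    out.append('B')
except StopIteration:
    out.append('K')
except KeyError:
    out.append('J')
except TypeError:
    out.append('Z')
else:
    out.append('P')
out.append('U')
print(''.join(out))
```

Execution trace: 'R' (try body) → 'B' (try body, no exception) → 'P' (else) → 'U' (after the try/except). Output: RBPU

Answer: RBPU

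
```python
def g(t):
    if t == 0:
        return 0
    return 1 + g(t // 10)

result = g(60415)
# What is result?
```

Count of digits of 60415: 5

Answer: 5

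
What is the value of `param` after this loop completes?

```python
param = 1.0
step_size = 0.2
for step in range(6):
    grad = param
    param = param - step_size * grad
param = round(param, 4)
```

Gradient descent: w = 1.0 * (1 - 0.2)^6
`param` takes the values: 1.0 → 0.8 → 0.64 → 0.512 → 0.4096 → 0.32768 → 0.262144 → 0.2621

Answer: 0.2621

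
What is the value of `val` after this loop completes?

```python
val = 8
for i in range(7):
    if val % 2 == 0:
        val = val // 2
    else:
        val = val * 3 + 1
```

Collatz-style transformation from 8
`val` takes the values: 8 → 4 → 2 → 1 → 4 → 2 → 1 → 4

Answer: 4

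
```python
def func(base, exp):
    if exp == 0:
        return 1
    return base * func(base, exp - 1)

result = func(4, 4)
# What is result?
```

func(4, 4) = 4 * 4 * 4 * 4 = 256

Answer: 256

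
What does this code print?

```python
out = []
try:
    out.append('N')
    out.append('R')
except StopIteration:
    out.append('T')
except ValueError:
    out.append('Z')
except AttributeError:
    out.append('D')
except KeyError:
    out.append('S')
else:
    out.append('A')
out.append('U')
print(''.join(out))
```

Execution trace: 'N' (try body) → 'R' (try body, no exception) → 'A' (else) → 'U' (after the try/except). Output: NRAU

Answer: NRAU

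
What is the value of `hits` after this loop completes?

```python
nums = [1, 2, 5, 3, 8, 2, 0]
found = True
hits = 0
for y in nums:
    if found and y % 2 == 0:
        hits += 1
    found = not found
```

Count even values at even positions
`hits` takes the values: 0 → 1 → 2

Answer: 2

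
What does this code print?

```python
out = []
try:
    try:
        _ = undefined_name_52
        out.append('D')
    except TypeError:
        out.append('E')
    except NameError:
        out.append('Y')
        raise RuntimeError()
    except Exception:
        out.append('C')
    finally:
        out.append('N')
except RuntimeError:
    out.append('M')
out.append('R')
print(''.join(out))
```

Execution trace: 'Y' (inner except NameError) → 'N' (inner finally) → 'M' (outer except RuntimeError) → 'R' (after the try/except). Output: YNMR

Answer: YNMR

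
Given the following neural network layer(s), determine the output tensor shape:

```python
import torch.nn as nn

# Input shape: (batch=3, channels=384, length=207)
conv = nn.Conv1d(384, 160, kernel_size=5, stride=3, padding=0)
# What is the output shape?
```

Input: (3, 384, 207) -> Output: (3, 160, 68)

Answer: (3, 160, 68)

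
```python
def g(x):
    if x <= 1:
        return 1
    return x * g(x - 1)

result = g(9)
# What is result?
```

g(9) = 9 * 8 * 7 * 6 * 5 * 4 * 3 * 2 * 1 = 362880

Answer: 362880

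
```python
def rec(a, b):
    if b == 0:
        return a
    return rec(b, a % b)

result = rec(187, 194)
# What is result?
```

rec(187, 194) -> rec(194, 187) -> rec(187, 7) -> rec(7, 5) -> rec(5, 2) -> rec(2, 1) -> rec(1, 0) -> 1

Answer: 1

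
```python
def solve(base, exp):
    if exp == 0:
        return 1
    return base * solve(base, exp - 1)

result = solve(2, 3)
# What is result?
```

solve(2, 3) = 2 * 2 * 2 = 8

Answer: 8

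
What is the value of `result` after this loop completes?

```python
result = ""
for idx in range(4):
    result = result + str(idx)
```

Concatenate digits 0 to 3
`result` takes the values: "" → "0" → "01" → "012" → "0123"

Answer: "0123"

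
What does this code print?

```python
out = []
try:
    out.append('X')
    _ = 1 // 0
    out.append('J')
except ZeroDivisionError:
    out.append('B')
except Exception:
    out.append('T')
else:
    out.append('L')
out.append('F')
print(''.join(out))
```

Execution trace: 'X' (try body) → 'B' (except ZeroDivisionError) → 'F' (after the try/except). Output: XBF

Answer: XBF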